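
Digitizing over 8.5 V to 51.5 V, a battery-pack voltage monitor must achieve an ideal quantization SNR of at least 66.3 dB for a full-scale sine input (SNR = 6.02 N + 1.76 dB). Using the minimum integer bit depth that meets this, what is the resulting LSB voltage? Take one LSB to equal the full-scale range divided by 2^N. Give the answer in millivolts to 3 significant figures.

Span: 51.5 V − (8.5 V) = 43 V.
Solving 6.02 N ≥ 66.3 − 1.76: N ≥ 10.721. Round up → N = 11.
One LSB is 43 V / 2048 = 21.0 mV.

21.0 mV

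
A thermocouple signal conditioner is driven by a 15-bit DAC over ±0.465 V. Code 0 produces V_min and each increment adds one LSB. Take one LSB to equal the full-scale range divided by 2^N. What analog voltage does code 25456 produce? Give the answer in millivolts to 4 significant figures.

257.5 mV

Full-scale range = 0.465 V − (-0.465 V) = 0.93 V. LSB = 0.93 V / 2^15.
V_out = V_min + code × LSB = -0.465 V + 25456 × 0.93 V / 32768
      = -0.465 + 0.722476 = 0.257476 V.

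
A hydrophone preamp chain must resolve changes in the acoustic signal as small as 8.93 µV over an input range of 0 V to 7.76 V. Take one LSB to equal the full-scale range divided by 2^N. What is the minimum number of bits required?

20 bits

V_FS = 7.76 V.
Levels needed ≥ 7.76/8.93 µV = 869000. 2^20 = 1048576 suffices, so N_min = 20.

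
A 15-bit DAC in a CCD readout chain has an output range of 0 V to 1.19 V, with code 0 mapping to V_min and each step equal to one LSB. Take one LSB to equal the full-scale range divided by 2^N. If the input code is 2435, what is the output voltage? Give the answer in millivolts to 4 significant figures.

Range is 1.19 V. LSB = 1.19 V / 2^15.
V_out = V_min + code × LSB = 0 V + 2435 × 1.19 V / 32768
      = 0 + 0.0884293 = 0.0884293 V.

88.43 mV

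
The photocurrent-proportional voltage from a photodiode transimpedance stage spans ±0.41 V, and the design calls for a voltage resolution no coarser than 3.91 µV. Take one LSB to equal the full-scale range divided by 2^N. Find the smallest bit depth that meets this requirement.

The full-scale span is 0.41 − (-0.41) = 0.82 V.
Levels needed ≥ 0.82/3.91 µV = 209700. 2^18 = 262144 suffices, so N_min = 18.

18 bits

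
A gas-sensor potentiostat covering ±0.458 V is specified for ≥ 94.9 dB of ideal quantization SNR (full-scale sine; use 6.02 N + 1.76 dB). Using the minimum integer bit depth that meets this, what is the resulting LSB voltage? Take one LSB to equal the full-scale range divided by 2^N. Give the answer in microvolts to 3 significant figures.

Span: 0.458 V − (-0.458 V) = 0.916 V.
N ≥ (94.9 − 1.76)/6.02 = 15.472 → N_min = 16.
LSB = 0.916 V ÷ 2^16 = 0.916/65536 V = 14.0 µV.

14.0 µV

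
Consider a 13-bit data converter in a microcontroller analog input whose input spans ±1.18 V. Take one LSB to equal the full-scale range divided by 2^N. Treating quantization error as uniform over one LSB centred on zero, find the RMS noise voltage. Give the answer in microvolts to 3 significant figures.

83.2 µV

Full-scale range = 1.18 V − (-1.18 V) = 2.36 V.
LSB = 2.36 V / 2^13 = 288.09 µV.
RMS of a uniform error over width LSB is LSB/√12 = 83.2 µV.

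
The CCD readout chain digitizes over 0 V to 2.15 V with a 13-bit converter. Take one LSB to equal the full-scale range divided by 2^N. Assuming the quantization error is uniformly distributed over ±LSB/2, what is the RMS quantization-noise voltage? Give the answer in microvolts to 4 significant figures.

75.76 µV

Range is 2.15 V.
LSB = 2.15 V / 2^13 = 262.451 µV.
V_rms = LSB/√12 = 262.451 µV / √12 = 75.76 µV.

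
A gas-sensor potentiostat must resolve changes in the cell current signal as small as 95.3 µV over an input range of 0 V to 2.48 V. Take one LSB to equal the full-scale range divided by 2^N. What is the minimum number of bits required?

15 bits

Full-scale range = 2.48 V.
Need 2^N ≥ 2.48 V / 95.3 µV = 26020 → N_min = 15.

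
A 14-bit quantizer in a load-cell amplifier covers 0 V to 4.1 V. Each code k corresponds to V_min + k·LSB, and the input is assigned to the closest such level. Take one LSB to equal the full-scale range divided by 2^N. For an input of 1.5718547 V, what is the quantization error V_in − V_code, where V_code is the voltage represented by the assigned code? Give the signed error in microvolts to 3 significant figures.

+71.3 µV

Span = 4.1 V. LSB = 4.1 V / 2^14 ≈ 250.2 µV.
(V_in − V_min)/LSB = (1.5718547 − (0)) × 16384/4.1 = 6281.2847 → nearest code k = 6281.
Reconstructed level: 0 + 6281 × 4.1/16384 V = 1.5717834473 V.
Error = V_in − V_code = 1.5718547 − (1.5717834473) = +71.3 µV.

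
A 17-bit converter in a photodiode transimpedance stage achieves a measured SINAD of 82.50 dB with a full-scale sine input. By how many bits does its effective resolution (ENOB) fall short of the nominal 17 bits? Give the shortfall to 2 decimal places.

ENOB = (SINAD − 1.76)/6.02 = (82.50 − 1.76)/6.02 = 13.4120 bits.
Lost resolution: 17 − 13.4120 = 3.5880 bits.

3.59 bits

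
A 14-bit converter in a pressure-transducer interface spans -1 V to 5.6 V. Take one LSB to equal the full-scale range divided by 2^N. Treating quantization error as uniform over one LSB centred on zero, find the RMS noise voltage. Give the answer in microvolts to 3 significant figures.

116 µV

Full-scale range = 5.6 V − (-1 V) = 6.6 V.
LSB = 6.6 V ÷ 2^14 = 6.6/16384 V = 402.83 µV.
σ_q = LSB/√12 = 402.83 µV/3.4641 = 116 µV.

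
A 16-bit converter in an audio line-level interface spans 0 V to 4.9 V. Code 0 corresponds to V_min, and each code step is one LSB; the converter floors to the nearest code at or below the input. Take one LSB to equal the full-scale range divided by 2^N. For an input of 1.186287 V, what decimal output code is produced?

Span = 4.9 V. LSB = 4.9 V / 2^16 ≈ 74.77 µV.
(V_in − V_min) × 2^16/range = (1.186287 − (0)) × 65536/4.9 = 15866.225.
Floor → code = 15866.

15866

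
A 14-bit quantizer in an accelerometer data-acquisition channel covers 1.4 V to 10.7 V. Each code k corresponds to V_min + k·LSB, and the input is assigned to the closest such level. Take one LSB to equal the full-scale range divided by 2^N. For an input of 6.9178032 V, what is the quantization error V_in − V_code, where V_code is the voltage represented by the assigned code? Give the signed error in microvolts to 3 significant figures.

−98.4 µV

Range = 10.7 − (1.4) = 9.3 V. LSB = 9.3 V / 2^14 ≈ 0.5676 mV.
Position in LSBs: (6.9178032 − (1.4)) × 16384/9.3 = 9720.8266; rounding gives k = 9721.
V_code = 1.4 + (9721/16384) × 9.3 = 6.9179016113 V.
e = 6.9178032 − (6.9179016113) = −98.4 µV.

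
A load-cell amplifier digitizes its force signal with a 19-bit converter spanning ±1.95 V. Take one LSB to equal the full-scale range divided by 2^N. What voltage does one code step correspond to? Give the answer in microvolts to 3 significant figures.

Span: 1.95 V − (-1.95 V) = 3.9 V.
Number of codes = 2^19 = 524288.
One LSB is 3.9 V / 524288 = 7.44 µV.

7.44 µV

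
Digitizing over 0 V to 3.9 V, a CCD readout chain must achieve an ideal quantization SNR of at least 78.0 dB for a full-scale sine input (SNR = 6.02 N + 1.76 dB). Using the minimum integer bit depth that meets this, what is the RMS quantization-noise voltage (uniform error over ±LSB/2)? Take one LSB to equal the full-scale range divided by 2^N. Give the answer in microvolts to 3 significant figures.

137 µV

V_FS = 3.9 V.
N ≥ (78.0 − 1.76)/6.02 = 12.664 → N_min = 13.
Step size = 3.9/8192 V = 476.07 µV.
RMS noise = LSB/√12 = 137 µV.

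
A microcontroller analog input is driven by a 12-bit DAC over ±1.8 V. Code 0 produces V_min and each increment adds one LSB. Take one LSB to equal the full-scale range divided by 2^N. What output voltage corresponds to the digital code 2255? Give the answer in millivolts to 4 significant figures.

Span: 1.8 V − (-1.8 V) = 3.6 V. LSB = 3.6 V / 2^12.
V_out = -1.8 + 2255 × (3.6/4096) V
      = -1.8 + 1.98193 = 0.181934 V.

181.9 mV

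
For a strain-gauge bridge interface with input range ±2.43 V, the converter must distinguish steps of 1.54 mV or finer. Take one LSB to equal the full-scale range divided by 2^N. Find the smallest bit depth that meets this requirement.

Span: 2.43 V − (-2.43 V) = 4.86 V.
4.86 V / 1.54 mV = 3156. Since 2^11 = 2048 and 2^12 = 4096, N = 12.

12 bits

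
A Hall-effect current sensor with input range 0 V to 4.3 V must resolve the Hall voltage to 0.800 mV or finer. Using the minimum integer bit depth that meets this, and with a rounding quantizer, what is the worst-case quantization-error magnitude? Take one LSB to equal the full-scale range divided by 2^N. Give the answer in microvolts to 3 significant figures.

Range is 4.3 V.
Levels needed ≥ 4.3/0.800 mV = 5375. 2^13 = 8192 suffices, so N_min = 13.
Step size = 4.3/8192 V = 0.52490 mV.
|e|_max = LSB/2 = 262 µV.

262 µV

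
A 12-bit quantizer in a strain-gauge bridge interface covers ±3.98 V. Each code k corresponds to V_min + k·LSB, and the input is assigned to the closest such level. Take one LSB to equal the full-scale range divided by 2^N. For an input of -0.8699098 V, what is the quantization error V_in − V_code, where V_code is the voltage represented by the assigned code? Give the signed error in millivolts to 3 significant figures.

+0.715 mV

The full-scale span is 3.98 − (-3.98) = 7.96 V. LSB = 7.96 V / 2^12 ≈ 1.943 mV.
(V_in − V_min)/LSB = (-0.8699098 − (-3.98)) × 4096/7.96 = 1600.3680 → nearest code k = 1600.
V_code = -3.98 + (1600/4096) × 7.96 = -0.8706250000 V.
Error = V_in − V_code = -0.8699098 − (-0.8706250000) = +0.715 mV.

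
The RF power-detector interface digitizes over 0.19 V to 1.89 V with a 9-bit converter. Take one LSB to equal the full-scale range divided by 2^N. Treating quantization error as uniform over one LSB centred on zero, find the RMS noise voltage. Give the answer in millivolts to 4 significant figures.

0.9585 mV

Full-scale range = 1.89 V − (0.19 V) = 1.7 V.
One LSB is 1.7 V / 512 = 3.32031 mV.
For a uniform distribution on [−LSB/2, +LSB/2], V_rms = LSB/√12 = 3.32031 mV/3.4641 = 0.9585 mV.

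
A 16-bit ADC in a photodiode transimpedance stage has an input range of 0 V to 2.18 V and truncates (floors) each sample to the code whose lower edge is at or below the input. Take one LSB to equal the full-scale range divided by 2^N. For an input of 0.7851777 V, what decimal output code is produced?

Range is 2.18 V. LSB = 2.18 V / 2^16 ≈ 33.26 µV.
V_in − V_min = 0.7851777 − (0) = 0.7851777 V.
Divide by LSB: 0.7851777 × 65536/2.18 = 23604.3146.
Truncating gives code 23604.

23604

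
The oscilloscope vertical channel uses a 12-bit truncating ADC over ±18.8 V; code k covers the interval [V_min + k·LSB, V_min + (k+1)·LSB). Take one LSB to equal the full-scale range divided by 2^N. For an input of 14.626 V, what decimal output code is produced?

3641

Full-scale range = 18.8 V − (-18.8 V) = 37.6 V. LSB = 37.6 V / 2^12 ≈ 9.180 mV.
V_in − V_min = 14.626 − (-18.8) = 33.426 V.
Divide by LSB: 33.426 × 4096/37.6 = 3641.3004.
Truncating gives code 3641.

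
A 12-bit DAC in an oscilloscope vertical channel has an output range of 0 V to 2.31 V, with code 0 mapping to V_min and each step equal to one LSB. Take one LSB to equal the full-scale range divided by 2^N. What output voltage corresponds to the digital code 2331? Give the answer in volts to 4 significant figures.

V_FS = 2.31 V. LSB = 2.31 V / 2^12.
Output = V_min + (2331/4096) × range = 0 + 0.569092 × 2.31 V
      = 0 + 1.31460 = 1.31460 V.

1.315 V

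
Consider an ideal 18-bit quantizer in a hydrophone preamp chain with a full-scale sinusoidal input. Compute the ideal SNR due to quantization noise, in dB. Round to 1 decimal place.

6.02(18) + 1.76 = 108.36 + 1.76 = 110.12 dB.

110.1 dB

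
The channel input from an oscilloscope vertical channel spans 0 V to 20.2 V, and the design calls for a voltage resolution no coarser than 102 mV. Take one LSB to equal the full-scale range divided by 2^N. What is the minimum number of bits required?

8 bits

Span = 20.2 V.
Levels needed ≥ 20.2/102 mV = 198.0. 2^8 = 256 suffices, so N_min = 8.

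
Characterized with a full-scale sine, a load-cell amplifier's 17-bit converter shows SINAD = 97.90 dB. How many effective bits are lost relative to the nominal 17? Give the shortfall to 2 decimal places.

ENOB = (SINAD − 1.76)/6.02 = (97.90 − 1.76)/6.02 = 15.9701 bits.
Shortfall = 17 − 15.9701 = 1.0299 bits.

1.03 bits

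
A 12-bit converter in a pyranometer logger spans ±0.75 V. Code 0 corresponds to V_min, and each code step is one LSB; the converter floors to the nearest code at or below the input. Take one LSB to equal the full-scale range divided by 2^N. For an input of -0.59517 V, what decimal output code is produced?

Span: 0.75 V − (-0.75 V) = 1.5 V. LSB = 1.5 V / 2^12 ≈ 366.2 µV.
V_in − V_min = -0.59517 − (-0.75) = 0.15483 V.
Divide by LSB: 0.15483 × 4096/1.5 = 422.7891.
Truncating gives code 422.

422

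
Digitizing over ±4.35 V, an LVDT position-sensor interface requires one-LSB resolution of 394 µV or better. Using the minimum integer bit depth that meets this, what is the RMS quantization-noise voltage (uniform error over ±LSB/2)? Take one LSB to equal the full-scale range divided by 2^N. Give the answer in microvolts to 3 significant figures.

Span: 4.35 V − (-4.35 V) = 8.7 V.
8.7 V / 394 µV = 22080. Since 2^14 = 16384 and 2^15 = 32768, N = 15.
LSB = 8.7 V / 2^15 = 265.50 µV.
RMS noise = LSB/√12 = 76.6 µV.

76.6 µV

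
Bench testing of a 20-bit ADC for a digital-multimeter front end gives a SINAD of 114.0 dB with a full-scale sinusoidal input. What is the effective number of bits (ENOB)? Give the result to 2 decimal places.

18.64 bits

(114.0 − 1.76) / 6.02 = 112.24/6.02 = 18.6445 effective bits.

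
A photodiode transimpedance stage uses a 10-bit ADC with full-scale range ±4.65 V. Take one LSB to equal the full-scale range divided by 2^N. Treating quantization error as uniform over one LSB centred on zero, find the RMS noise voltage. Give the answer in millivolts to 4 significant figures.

2.622 mV

The full-scale span is 4.65 − (-4.65) = 9.3 V.
One LSB is 9.3 V / 1024 = 9.08203 mV.
V_rms = LSB/√12 = 9.08203 mV / √12 = 2.622 mV.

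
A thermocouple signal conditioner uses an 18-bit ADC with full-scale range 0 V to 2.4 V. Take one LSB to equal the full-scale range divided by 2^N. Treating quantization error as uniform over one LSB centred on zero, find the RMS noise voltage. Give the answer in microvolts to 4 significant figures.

Span = 2.4 V.
Step size = 2.4/262144 V = 9.15527 µV.
For a uniform distribution on [−LSB/2, +LSB/2], V_rms = LSB/√12 = 9.15527 µV/3.4641 = 2.643 µV.

2.643 µV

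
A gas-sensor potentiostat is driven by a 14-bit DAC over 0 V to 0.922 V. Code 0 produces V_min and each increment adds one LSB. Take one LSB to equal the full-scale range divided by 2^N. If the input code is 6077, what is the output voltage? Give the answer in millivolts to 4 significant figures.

Full-scale range = 0.922 V. LSB = 0.922 V / 2^14.
V_out = V_min + code × LSB = 0 V + 6077 × 0.922 V / 16384
      = 0 V + 0.341980 V = 0.341980 V.

342.0 mV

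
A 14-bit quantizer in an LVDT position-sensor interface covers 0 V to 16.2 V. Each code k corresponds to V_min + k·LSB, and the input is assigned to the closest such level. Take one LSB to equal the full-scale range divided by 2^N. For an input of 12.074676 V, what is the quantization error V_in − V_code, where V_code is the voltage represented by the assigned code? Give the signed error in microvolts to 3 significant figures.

−178 µV

V_FS = 16.2 V. LSB = 16.2 V / 2^14 ≈ 0.9888 mV.
(12.074676 − (0)) / LSB = 12.074676 × 16384/16.2 = 12211.8205. Nearest integer: k = 12212.
Reconstructed level: 0 + 12212 × 16.2/16384 V = 12.074853516 V.
Error = V_in − V_code = 12.074676 − (12.074853516) = −178 µV.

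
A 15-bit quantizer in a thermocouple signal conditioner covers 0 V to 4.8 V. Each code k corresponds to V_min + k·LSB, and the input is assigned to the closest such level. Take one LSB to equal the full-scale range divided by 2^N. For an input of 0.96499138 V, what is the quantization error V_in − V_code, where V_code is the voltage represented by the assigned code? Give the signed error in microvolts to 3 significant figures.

−47.7 µV

Range is 4.8 V. LSB = 4.8 V / 2^15 ≈ 146.5 µV.
(V_in − V_min)/LSB = (0.96499138 − (0)) × 32768/4.8 = 6587.6745 → nearest code k = 6588.
V_code = V_min + k × range/2^15 = 0 + 6588 × 4.8/32768 = 0.96503906250 V.
e = 0.96499138 − (0.96503906250) = −47.7 µV.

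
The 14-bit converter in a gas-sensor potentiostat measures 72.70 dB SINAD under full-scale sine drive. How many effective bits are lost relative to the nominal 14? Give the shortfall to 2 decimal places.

ENOB = (SINAD − 1.76)/6.02 = (72.70 − 1.76)/6.02 = 11.7841 bits.
14 − 11.7841 = 2.22 bits below nominal.

2.22 bits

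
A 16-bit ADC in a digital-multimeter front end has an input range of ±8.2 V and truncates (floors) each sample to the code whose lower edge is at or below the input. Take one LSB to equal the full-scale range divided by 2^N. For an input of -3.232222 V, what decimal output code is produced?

Range = 8.2 − (-8.2) = 16.4 V. LSB = 16.4 V / 2^16 ≈ 250.2 µV.
V_in − V_min = -3.232222 − (-8.2) = 4.967778 V.
Divide by LSB: 4.967778 × 65536/16.4 = 19851.7255.
Truncating gives code 19851.

19851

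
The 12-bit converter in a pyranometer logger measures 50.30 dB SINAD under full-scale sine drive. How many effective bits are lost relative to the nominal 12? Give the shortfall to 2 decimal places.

N_eff = (50.30 − 1.76)/6.02 = 8.0631 bits.
Lost resolution: 12 − 8.0631 = 3.9369 bits.

3.94 bits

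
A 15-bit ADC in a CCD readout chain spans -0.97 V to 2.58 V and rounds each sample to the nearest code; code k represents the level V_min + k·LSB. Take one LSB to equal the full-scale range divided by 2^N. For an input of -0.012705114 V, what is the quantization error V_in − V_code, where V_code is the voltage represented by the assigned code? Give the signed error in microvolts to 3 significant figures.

Full-scale range = 2.58 V − (-0.97 V) = 3.55 V. LSB = 3.55 V / 2^15 ≈ 108.3 µV.
Position in LSBs: (-0.012705114 − (-0.97)) × 32768/3.55 = 8836.2363; rounding gives k = 8836.
V_code = -0.97 + (8836/32768) × 3.55 = -0.012730712891 V.
V_in − V_code = -0.012705114 − (-0.012730712891) = +25.6 µV.

+25.6 µV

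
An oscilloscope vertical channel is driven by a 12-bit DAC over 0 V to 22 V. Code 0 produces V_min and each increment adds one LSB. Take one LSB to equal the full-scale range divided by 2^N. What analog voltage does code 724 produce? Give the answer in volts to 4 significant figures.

3.889 V

Full-scale range = 22 V. LSB = 22 V / 2^12.
V_out = V_min + code × LSB = 0 V + 724 × 22 V / 4096
      = 0 + 3.88867 = 3.88867 V.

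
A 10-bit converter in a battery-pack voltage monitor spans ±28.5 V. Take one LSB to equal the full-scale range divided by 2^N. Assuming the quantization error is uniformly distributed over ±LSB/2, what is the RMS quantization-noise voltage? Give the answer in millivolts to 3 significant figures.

Full-scale range = 28.5 V − (-28.5 V) = 57 V.
LSB = 57 V ÷ 2^10 = 57/1024 V = 55.664 mV.
For a uniform distribution on [−LSB/2, +LSB/2], V_rms = LSB/√12 = 55.664 mV/3.4641 = 16.1 mV.

16.1 mV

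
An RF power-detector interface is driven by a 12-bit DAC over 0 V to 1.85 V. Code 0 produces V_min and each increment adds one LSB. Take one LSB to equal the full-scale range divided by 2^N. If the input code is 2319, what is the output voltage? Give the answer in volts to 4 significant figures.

V_FS = 1.85 V. LSB = 1.85 V / 2^12.
V_out = 0 + 2319 × (1.85/4096) V
      = 0 V + 1.04740 V = 1.04740 V.

1.047 V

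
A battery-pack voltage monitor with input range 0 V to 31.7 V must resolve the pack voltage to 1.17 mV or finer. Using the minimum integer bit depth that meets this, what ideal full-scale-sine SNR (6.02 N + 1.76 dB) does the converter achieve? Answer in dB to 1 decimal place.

92.1 dB

V_FS = 31.7 V.
Levels needed ≥ 31.7/1.17 mV = 27090. 2^15 = 32768 suffices, so N_min = 15.
Ideal SNR at N = 15: 6.02·15 + 1.76 = 92.1 dB.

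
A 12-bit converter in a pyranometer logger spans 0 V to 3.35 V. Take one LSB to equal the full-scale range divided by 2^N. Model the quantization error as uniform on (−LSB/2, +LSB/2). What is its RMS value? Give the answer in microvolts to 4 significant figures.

236.1 µV

Full-scale range = 3.35 V.
LSB = 3.35 V ÷ 2^12 = 3.35/4096 V = 0.817871 mV.
For a uniform distribution on [−LSB/2, +LSB/2], V_rms = LSB/√12 = 0.817871 mV/3.4641 = 236.1 µV.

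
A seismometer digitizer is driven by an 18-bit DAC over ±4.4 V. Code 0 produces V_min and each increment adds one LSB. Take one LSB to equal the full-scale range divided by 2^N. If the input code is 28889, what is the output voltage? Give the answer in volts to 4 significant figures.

The full-scale span is 4.4 − (-4.4) = 8.8 V. LSB = 8.8 V / 2^18.
V_out = -4.4 + 28889 × (8.8/262144) V
      = -4.4 + 0.969785 = -3.43022 V.

-3.430 V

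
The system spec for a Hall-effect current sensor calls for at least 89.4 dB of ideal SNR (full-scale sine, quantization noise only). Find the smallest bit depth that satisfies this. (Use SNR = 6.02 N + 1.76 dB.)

Required N = ⌈(89.4 − 1.76)/6.02⌉ = ⌈14.558⌉ = 15.

15 bits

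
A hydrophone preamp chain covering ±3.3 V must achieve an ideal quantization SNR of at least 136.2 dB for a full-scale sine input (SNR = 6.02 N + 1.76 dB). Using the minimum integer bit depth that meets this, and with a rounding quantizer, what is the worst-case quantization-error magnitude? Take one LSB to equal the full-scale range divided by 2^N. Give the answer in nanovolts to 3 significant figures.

393 nV

Full-scale range = 3.3 V − (-3.3 V) = 6.6 V.
Required N = ⌈(136.2 − 1.76)/6.02⌉ = ⌈22.332⌉ = 23.
Step size = 6.6/8388608 V = 0.78678 µV.
|e|_max = LSB/2 = 393 nV.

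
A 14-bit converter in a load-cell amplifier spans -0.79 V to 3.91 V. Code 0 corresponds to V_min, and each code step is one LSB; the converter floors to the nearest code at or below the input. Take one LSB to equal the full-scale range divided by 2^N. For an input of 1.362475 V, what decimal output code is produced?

The full-scale span is 3.91 − (-0.79) = 4.7 V. LSB = 4.7 V / 2^14 ≈ 286.9 µV.
V_in − V_min = 1.362475 − (-0.79) = 2.152475 V.
Divide by LSB: 2.152475 × 16384/4.7 = 7503.4363.
Truncating gives code 7503.

7503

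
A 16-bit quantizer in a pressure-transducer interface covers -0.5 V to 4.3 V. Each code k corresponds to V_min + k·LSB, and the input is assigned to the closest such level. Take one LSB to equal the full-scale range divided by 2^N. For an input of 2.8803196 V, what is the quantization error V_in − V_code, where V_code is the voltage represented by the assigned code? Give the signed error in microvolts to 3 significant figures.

−27.1 µV

The full-scale span is 4.3 − (-0.5) = 4.8 V. LSB = 4.8 V / 2^16 ≈ 73.24 µV.
Position in LSBs: (2.8803196 − (-0.5)) × 65536/4.8 = 46152.6303; rounding gives k = 46153.
V_code = -0.5 + (46153/65536) × 4.8 = 2.8803466797 V.
Error = V_in − V_code = 2.8803196 − (2.8803466797) = −27.1 µV.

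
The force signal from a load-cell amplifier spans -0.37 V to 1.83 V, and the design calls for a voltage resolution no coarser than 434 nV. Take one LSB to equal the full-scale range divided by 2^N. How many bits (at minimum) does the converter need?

Range = 1.83 − (-0.37) = 2.2 V.
Need 2^N ≥ 2.2 V / 434 nV = 5.069e6 → N_min = 23.

23 bits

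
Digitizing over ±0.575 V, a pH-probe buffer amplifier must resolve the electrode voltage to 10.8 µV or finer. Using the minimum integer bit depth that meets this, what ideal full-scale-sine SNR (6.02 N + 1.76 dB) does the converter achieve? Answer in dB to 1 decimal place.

104.1 dB

Range = 0.575 − (-0.575) = 1.15 V.
Need 2^N ≥ 1.15 V / 10.8 µV = 106500 → N_min = 17.
Ideal SNR at N = 17: 6.02·17 + 1.76 = 104.1 dB.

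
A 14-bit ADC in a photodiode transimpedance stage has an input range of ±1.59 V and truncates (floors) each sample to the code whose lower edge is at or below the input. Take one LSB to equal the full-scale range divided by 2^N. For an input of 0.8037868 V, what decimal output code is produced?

Full-scale range = 1.59 V − (-1.59 V) = 3.18 V. LSB = 3.18 V / 2^14 ≈ 194.1 µV.
code = ⌊(V_in − V_min)/LSB⌋ = ⌊(V_in − V_min) × 2^14 / range⌋
     = ⌊(0.8037868 − (-1.59)) × 16384 / 3.18⌋ = ⌊2.3937868 × 16384/3.18⌋
     = ⌊12333.271⌋ = 12333.

12333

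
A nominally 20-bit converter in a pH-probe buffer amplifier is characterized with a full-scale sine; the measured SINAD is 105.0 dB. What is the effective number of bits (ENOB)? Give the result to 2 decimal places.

Inverting SNR = 6.02 N + 1.76: N_eff = (105.0 − 1.76)/6.02 = 17.1495.

17.15 bits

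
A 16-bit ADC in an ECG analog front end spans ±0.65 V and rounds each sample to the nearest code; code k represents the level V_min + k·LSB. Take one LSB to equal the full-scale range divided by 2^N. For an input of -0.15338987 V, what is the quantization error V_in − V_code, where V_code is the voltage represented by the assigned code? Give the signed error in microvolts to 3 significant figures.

Range = 0.65 − (-0.65) = 1.3 V. LSB = 1.3 V / 2^16 ≈ 19.84 µV.
(V_in − V_min)/LSB = (-0.15338987 − (-0.65)) × 65536/1.3 = 25035.2627 → nearest code k = 25035.
V_code = -0.65 + (25035/65536) × 1.3 = -0.15339508057 V.
V_in − V_code = -0.15338987 − (-0.15339508057) = +5.21 µV.

+5.21 µV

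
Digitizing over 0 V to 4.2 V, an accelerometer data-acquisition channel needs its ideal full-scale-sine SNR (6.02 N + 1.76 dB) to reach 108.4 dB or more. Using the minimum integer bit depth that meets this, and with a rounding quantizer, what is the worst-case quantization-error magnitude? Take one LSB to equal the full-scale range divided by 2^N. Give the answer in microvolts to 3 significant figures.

Span = 4.2 V.
Required N = ⌈(108.4 − 1.76)/6.02⌉ = ⌈17.714⌉ = 18.
LSB = 4.2 V / 2^18 = 16.022 µV.
|e|_max = LSB/2 = 8.01 µV.

8.01 µV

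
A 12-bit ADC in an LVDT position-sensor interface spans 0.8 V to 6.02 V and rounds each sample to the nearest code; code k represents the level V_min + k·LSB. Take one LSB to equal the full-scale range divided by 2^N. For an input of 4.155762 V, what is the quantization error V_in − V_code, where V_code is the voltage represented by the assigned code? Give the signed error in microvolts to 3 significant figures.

Span: 6.02 V − (0.8 V) = 5.22 V. LSB = 5.22 V / 2^12 ≈ 1.274 mV.
Position in LSBs: (4.155762 − (0.8)) × 4096/5.22 = 2633.1803; rounding gives k = 2633.
V_code = V_min + k × range/2^12 = 0.8 + 2633 × 5.22/4096 = 4.155532227 V.
e = 4.155762 − (4.155532227) = +230 µV.

+230 µV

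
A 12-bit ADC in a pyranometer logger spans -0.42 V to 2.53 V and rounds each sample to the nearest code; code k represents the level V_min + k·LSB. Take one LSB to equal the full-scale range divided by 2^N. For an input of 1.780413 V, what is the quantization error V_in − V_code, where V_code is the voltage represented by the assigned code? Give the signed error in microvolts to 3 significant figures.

+157 µV

Range = 2.53 − (-0.42) = 2.95 V. LSB = 2.95 V / 2^12 ≈ 0.7202 mV.
(1.780413 − (-0.42)) / LSB = 2.200413 × 4096/2.95 = 3055.2175. Nearest integer: k = 3055.
V_code = -0.42 + (3055/4096) × 2.95 = 1.780256348 V.
e = 1.780413 − (1.780256348) = +157 µV.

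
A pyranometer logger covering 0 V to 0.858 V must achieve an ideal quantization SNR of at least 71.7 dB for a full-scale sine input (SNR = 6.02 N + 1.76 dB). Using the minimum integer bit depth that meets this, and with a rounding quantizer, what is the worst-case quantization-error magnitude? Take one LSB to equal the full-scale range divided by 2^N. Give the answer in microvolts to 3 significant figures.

V_FS = 0.858 V.
6.02 N + 1.76 ≥ 71.7 gives N ≥ 11.618, so the minimum integer is 12.
LSB = 0.858 V ÷ 2^12 = 0.858/4096 V = 209.47 µV.
Max error for round-to-nearest is LSB/2 = 105 µV.

105 µV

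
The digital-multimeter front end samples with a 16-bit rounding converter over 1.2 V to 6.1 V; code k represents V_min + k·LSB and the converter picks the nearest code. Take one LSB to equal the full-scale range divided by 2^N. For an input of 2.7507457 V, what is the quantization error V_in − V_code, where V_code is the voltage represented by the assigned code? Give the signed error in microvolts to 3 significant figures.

−18.8 µV

Full-scale range = 6.1 V − (1.2 V) = 4.9 V. LSB = 4.9 V / 2^16 ≈ 74.77 µV.
Position in LSBs: (2.7507457 − (1.2)) × 65536/4.9 = 20740.7490; rounding gives k = 20741.
Reconstructed level: 1.2 + 20741 × 4.9/65536 V = 2.7507644653 V.
e = 2.7507457 − (2.7507644653) = −18.8 µV.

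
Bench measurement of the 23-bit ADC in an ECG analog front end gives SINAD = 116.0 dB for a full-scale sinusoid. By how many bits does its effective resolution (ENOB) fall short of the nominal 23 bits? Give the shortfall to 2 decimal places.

Effective bits = (116.0 − 1.76)/6.02 = 18.9767.
23 − 18.9767 = 4.02 bits below nominal.

4.02 bits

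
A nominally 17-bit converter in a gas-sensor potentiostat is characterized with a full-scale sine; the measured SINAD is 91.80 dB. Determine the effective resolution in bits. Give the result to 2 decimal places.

14.96 bits

Inverting SNR = 6.02 N + 1.76: N_eff = (91.80 − 1.76)/6.02 = 14.9568.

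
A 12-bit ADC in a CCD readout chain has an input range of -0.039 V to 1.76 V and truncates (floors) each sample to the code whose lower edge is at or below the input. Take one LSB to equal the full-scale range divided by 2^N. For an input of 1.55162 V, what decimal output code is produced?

Full-scale range = 1.76 V − (-0.039 V) = 1.799 V. LSB = 1.799 V / 2^12 ≈ 439.2 µV.
code = ⌊(V_in − V_min)/LSB⌋ = ⌊(V_in − V_min) × 2^12 / range⌋
     = ⌊(1.55162 − (-0.039)) × 4096 / 1.799⌋ = ⌊1.59062 × 4096/1.799⌋
     = ⌊3621.556⌋ = 3621.

3621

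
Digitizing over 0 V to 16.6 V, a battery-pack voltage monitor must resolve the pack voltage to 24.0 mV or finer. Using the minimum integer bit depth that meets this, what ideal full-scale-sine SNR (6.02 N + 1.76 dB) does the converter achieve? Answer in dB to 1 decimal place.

Range is 16.6 V.
Levels needed ≥ 16.6/24.0 mV = 691.7. 2^10 = 1024 suffices, so N_min = 10.
Ideal SNR at N = 10: 6.02·10 + 1.76 = 62.0 dB.

62.0 dB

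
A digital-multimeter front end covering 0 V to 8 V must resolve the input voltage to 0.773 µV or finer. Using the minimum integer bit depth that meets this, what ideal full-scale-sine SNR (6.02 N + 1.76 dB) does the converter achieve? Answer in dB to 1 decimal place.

146.2 dB

Full-scale range = 8 V.
Need 2^N ≥ 8 V / 0.773 µV = 1.035e7 → N_min = 24.
SNR = 6.02 × 24 + 1.76 = 146.24 dB.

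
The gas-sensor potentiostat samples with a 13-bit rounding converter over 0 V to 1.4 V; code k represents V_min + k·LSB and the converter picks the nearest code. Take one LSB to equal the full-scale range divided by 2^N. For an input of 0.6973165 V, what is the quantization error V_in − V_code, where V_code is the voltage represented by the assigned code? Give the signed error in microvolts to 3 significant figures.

+50.9 µV

Range is 1.4 V. LSB = 1.4 V / 2^13 ≈ 170.9 µV.
Position in LSBs: (0.6973165 − (0)) × 8192/1.4 = 4080.2977; rounding gives k = 4080.
Reconstructed level: 0 + 4080 × 1.4/8192 V = 0.6972656250 V.
Error = V_in − V_code = 0.6973165 − (0.6972656250) = +50.9 µV.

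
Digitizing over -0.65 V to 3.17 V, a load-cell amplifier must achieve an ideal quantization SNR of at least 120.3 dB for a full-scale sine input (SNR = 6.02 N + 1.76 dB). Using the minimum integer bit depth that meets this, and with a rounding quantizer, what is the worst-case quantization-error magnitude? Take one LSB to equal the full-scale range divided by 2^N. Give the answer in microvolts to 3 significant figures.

Range = 3.17 − (-0.65) = 3.82 V.
Solving 6.02 N ≥ 120.3 − 1.76: N ≥ 19.691. Round up → N = 20.
One LSB is 3.82 V / 1048576 = 3.6430 µV.
Half an LSB is 1.82 µV.

1.82 µV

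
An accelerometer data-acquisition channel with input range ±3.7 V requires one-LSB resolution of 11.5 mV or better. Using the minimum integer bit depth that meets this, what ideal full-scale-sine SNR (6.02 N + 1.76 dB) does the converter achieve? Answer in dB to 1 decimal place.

62.0 dB

Span: 3.7 V − (-3.7 V) = 7.4 V.
Required number of levels: 7.4/11.5 mV = 643.48; smallest N with 2^N ≥ that is 10.
SNR = 6.02 × 10 + 1.76 = 61.96 dB.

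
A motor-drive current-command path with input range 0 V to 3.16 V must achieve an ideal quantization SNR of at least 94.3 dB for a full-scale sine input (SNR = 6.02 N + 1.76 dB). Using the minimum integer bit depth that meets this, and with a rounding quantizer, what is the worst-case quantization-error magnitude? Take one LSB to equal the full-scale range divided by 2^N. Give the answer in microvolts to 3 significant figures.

24.1 µV

Span = 3.16 V.
6.02 N + 1.76 ≥ 94.3 gives N ≥ 15.372, so the minimum integer is 16.
LSB = 3.16 V / 2^16 = 48.218 µV.
Max error for round-to-nearest is LSB/2 = 24.1 µV.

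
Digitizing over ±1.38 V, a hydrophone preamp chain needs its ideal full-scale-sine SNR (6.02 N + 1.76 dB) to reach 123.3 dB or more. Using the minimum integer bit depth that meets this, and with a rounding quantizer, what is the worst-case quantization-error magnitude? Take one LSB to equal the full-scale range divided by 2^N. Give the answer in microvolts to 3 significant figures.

Range = 1.38 − (-1.38) = 2.76 V.
6.02 N + 1.76 ≥ 123.3 gives N ≥ 20.189, so the minimum integer is 21.
One LSB is 2.76 V / 2097152 = 1.3161 µV.
|e|_max = LSB/2 = 0.658 µV.

0.658 µV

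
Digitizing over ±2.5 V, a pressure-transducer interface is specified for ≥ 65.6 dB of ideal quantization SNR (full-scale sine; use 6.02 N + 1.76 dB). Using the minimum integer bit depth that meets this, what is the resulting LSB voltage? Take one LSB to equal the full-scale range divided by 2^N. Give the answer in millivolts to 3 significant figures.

Range = 2.5 − (-2.5) = 5 V.
N ≥ (65.6 − 1.76)/6.02 = 10.605 → N_min = 11.
One LSB is 5 V / 2048 = 2.44 mV.

2.44 mV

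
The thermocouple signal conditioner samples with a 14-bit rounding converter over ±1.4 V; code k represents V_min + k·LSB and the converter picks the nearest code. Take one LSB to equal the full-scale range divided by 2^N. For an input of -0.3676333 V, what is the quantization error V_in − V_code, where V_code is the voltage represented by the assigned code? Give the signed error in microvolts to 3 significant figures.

Span: 1.4 V − (-1.4 V) = 2.8 V. LSB = 2.8 V / 2^14 ≈ 170.9 µV.
Position in LSBs: (-0.3676333 − (-1.4)) × 16384/2.8 = 6040.8200; rounding gives k = 6041.
V_code = V_min + k × range/2^14 = -1.4 + 6041 × 2.8/16384 = -0.36760253906 V.
e = -0.3676333 − (-0.36760253906) = −30.8 µV.

−30.8 µV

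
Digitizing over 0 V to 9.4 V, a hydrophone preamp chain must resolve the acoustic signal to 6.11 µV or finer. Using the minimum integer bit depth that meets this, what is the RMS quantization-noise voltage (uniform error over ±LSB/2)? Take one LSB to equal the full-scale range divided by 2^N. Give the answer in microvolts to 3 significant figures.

1.29 µV

Full-scale range = 9.4 V.
9.4 V / 6.11 µV = 1.538e6. Since 2^20 = 1048576 and 2^21 = 2097152, N = 21.
LSB = 9.4 V ÷ 2^21 = 9.4/2097152 V = 4.4823 µV.
σ_q = LSB/√12 = 4.4823 µV/3.4641 = 1.29 µV.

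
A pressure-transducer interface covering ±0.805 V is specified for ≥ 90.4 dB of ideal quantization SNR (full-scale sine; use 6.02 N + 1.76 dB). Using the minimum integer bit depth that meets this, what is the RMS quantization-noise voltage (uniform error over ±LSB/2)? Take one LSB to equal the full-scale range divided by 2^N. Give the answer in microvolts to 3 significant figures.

14.2 µV

Span: 0.805 V − (-0.805 V) = 1.61 V.
6.02 N + 1.76 ≥ 90.4 gives N ≥ 14.724, so the minimum integer is 15.
One LSB is 1.61 V / 32768 = 49.133 µV.
RMS noise = LSB/√12 = 14.2 µV.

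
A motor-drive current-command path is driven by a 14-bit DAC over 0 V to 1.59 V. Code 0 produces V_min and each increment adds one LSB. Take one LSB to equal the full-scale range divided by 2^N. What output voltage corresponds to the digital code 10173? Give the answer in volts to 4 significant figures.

0.9872 V

V_FS = 1.59 V. LSB = 1.59 V / 2^14.
Output = V_min + (10173/16384) × range = 0 + 0.620911 × 1.59 V
      = 0 V + 0.987248 V = 0.987248 V.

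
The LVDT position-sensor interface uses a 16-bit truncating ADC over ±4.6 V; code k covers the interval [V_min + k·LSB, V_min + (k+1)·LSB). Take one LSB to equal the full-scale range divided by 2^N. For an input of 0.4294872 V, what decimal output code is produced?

35827

Full-scale range = 4.6 V − (-4.6 V) = 9.2 V. LSB = 9.2 V / 2^16 ≈ 140.4 µV.
V_in − V_min = 0.4294872 − (-4.6) = 5.0294872 V.
Divide by LSB: 5.0294872 × 65536/9.2 = 35827.4427.
Truncating gives code 35827.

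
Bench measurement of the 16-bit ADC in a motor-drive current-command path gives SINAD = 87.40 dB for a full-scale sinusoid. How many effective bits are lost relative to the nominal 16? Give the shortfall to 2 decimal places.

1.77 bits

ENOB = (SINAD − 1.76)/6.02 = (87.40 − 1.76)/6.02 = 14.2259 bits.
Shortfall = 16 − 14.2259 = 1.7741 bits.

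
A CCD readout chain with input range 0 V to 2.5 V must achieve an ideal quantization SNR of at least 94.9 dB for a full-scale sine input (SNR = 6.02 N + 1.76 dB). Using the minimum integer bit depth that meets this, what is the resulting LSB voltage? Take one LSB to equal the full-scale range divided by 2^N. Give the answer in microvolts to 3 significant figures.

V_FS = 2.5 V.
Required N = ⌈(94.9 − 1.76)/6.02⌉ = ⌈15.472⌉ = 16.
Step size = 2.5/65536 V = 38.1 µV.

38.1 µV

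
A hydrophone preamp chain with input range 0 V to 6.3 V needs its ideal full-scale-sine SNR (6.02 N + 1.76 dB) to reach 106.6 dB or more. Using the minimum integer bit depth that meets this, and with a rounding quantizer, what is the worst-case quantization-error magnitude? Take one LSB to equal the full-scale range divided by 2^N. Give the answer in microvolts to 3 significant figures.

12.0 µV

Full-scale range = 6.3 V.
6.02 N + 1.76 ≥ 106.6 gives N ≥ 17.415, so the minimum integer is 18.
One LSB is 6.3 V / 262144 = 24.033 µV.
Max error for round-to-nearest is LSB/2 = 12.0 µV.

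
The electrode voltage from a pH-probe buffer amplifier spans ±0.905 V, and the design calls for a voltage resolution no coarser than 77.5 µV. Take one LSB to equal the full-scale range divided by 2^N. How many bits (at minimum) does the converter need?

Range = 0.905 − (-0.905) = 1.81 V.
1.81 V / 77.5 µV = 23350. Since 2^14 = 16384 and 2^15 = 32768, N = 15.

15 bits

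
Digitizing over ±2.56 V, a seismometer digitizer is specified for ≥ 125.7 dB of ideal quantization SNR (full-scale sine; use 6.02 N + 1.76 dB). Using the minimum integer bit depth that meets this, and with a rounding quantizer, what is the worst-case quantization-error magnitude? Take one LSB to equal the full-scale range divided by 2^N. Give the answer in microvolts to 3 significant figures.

Span: 2.56 V − (-2.56 V) = 5.12 V.
Required N = ⌈(125.7 − 1.76)/6.02⌉ = ⌈20.588⌉ = 21.
LSB = 5.12 V / 2^21 = 2.4414 µV.
Max error for round-to-nearest is LSB/2 = 1.22 µV.

1.22 µV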